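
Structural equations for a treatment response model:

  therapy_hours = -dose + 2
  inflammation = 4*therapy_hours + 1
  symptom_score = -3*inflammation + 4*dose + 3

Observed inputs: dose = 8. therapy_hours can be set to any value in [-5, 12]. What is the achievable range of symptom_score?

-112 to 92

Intervening on therapy_hours fixes its value directly, overriding its dependence on dose.
Substituting into the symptom_score equation gives symptom_score = -12*therapy_hours + 32.
Linear in therapy_hours, so extremes are at the endpoints: therapy_hours = -5 gives symptom_score = 92; therapy_hours = 12 gives symptom_score = -112.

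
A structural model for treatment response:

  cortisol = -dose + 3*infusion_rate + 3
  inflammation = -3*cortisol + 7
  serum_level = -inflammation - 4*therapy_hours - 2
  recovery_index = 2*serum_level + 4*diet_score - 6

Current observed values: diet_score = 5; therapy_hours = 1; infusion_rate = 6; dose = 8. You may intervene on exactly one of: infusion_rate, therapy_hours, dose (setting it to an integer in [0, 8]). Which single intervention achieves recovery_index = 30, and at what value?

Intervening on infusion_rate: with other inputs at their observed values, recovery_index = 18*infusion_rate - 42. Solving for 30 gives infusion_rate = 4, within [0, 8].
Intervening on therapy_hours: recovery_index = -8*therapy_hours + 74. Reaching 30 requires therapy_hours = 11/2, not an integer.
Intervening on dose: recovery_index = -6*dose + 114. Reaching 30 requires dose = 14, outside [0, 8].

set infusion_rate = 4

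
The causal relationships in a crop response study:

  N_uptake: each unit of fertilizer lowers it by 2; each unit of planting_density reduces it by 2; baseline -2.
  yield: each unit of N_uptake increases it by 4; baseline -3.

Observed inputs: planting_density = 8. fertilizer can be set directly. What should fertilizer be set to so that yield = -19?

Substituting into the N_uptake equation gives N_uptake = -2*fertilizer - 18.
Substituting into the yield equation gives yield = -8*fertilizer - 75.
Solve -8*fertilizer - 75 = -19: fertilizer = (-19 + 75) / -8 = -7.

fertilizer = -7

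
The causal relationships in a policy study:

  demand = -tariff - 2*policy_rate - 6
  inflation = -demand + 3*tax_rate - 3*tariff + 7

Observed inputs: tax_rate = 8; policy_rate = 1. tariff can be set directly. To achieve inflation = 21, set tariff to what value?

Substituting into the demand equation gives demand = -tariff - 8.
Substituting into the inflation equation gives inflation = -2*tariff + 39.
Solve -2*tariff + 39 = 21: tariff = (21 - 39) / -2 = 9.

tariff = 9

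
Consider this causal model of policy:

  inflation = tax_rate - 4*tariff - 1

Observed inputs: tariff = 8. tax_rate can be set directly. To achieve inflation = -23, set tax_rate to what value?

Substituting into the inflation equation gives inflation = tax_rate - 33.
Solve tax_rate - 33 = -23: tax_rate = (-23 + 33) / 1 = 10.

tax_rate = 10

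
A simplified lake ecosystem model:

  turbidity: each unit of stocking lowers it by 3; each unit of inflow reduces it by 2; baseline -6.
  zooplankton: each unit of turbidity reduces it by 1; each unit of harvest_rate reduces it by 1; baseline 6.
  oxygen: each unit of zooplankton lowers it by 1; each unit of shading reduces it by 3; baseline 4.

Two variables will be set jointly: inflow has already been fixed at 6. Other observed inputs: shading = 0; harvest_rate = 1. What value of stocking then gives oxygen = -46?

stocking = 9

With inflow held at 6:
Substituting into the turbidity equation gives turbidity = -3*stocking - 18.
Substituting into the zooplankton equation gives zooplankton = 3*stocking + 23.
Substituting into the oxygen equation gives oxygen = -3*stocking - 19.
Solve -3*stocking - 19 = -46: stocking = (-46 + 19) / -3 = 9.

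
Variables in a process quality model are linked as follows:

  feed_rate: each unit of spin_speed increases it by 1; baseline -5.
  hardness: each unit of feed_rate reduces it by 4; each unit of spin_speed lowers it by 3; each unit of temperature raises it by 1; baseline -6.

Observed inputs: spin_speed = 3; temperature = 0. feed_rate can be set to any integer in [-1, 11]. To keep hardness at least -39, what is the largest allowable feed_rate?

Intervening on feed_rate fixes its value directly, overriding its dependence on spin_speed.
Substituting into the hardness equation gives hardness = -4*feed_rate - 15.
Require -4*feed_rate - 15 ≥ -39, so feed_rate ≤ 6.
The largest integer in [-1, 11] satisfying this is 6.

feed_rate = 6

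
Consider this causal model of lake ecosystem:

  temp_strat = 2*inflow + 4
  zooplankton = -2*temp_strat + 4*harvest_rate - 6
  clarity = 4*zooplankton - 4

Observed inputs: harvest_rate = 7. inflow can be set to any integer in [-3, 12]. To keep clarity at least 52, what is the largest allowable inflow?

Substituting into the zooplankton equation gives zooplankton = -4*inflow + 14.
Substituting into the clarity equation gives clarity = -16*inflow + 52.
Require -16*inflow + 52 ≥ 52, so inflow ≤ 0.
The largest integer in [-3, 12] satisfying this is 0.

inflow = 0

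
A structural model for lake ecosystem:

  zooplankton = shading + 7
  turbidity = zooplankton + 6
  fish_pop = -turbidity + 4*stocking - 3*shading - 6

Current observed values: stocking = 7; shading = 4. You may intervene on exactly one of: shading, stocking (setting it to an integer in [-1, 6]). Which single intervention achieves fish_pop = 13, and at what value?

Intervening on shading: with other inputs at their observed values, fish_pop = -4*shading + 9. Solving for 13 gives shading = -1, within [-1, 6].
Intervening on stocking: fish_pop = 4*stocking - 35. Reaching 13 requires stocking = 12, outside [-1, 6].

set shading = -1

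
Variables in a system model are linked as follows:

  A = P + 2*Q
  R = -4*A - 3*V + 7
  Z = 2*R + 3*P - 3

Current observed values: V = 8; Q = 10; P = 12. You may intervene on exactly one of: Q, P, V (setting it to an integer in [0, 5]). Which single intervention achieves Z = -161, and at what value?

Intervening on Q: with other inputs at their observed values, Z = -16*Q - 97. Solving for -161 gives Q = 4, within [0, 5].
Intervening on P: Z = -5*P - 197. Reaching -161 requires P = -36/5, not an integer.
Intervening on V: Z = -6*V - 209. Reaching -161 requires V = -8, outside [0, 5].

set Q = 4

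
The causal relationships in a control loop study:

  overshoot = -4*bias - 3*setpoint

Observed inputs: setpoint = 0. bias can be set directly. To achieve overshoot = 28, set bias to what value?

bias = -7

Substituting into the overshoot equation gives overshoot = -4*bias.
Solve -4*bias = 28: bias = 28 / -4 = -7.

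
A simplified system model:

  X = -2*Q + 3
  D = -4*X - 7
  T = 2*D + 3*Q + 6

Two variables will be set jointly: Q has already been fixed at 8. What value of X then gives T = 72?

With Q held at 8:
Intervening on X fixes its value directly, overriding its dependence on Q.
Substituting into the T equation gives T = -8*X + 16.
Solve -8*X + 16 = 72: X = (72 - 16) / -8 = -7.

X = -7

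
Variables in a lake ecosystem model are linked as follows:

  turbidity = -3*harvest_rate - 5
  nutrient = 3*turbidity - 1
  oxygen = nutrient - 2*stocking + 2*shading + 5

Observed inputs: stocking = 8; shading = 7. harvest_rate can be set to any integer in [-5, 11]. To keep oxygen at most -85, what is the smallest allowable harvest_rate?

harvest_rate = 8

Substituting into the nutrient equation gives nutrient = -9*harvest_rate - 16.
Substituting into the oxygen equation gives oxygen = -9*harvest_rate - 13.
Require -9*harvest_rate - 13 ≤ -85, so harvest_rate ≥ 8.
The smallest integer in [-5, 11] satisfying this is 8.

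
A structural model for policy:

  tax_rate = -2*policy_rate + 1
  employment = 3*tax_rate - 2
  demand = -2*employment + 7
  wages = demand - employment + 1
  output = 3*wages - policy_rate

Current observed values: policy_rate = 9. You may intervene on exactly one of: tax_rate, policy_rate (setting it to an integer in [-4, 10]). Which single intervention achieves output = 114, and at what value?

Intervening on tax_rate: with other inputs at their observed values, output = -27*tax_rate + 33. Solving for 114 gives tax_rate = -3, within [-4, 10].
Intervening on policy_rate: output = 53*policy_rate + 15. Reaching 114 requires policy_rate = 99/53, not an integer.

set tax_rate = -3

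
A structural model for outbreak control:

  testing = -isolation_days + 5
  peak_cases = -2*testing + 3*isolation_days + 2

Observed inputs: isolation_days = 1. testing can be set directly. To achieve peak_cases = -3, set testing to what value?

testing = 4

Intervening on testing fixes its value directly, overriding its dependence on isolation_days.
Substituting into the peak_cases equation gives peak_cases = -2*testing + 5.
Solve -2*testing + 5 = -3: testing = (-3 - 5) / -2 = 4.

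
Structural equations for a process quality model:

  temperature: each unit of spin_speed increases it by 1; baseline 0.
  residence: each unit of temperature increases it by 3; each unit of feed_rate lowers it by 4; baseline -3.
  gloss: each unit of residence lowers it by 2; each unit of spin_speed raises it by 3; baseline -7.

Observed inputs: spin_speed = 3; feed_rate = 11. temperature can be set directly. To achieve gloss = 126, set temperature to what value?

Intervening on temperature fixes its value directly, overriding its dependence on spin_speed.
Substituting into the residence equation gives residence = 3*temperature - 47.
Substituting into the gloss equation gives gloss = -6*temperature + 96.
Solve -6*temperature + 96 = 126: temperature = (126 - 96) / -6 = -5.

temperature = -5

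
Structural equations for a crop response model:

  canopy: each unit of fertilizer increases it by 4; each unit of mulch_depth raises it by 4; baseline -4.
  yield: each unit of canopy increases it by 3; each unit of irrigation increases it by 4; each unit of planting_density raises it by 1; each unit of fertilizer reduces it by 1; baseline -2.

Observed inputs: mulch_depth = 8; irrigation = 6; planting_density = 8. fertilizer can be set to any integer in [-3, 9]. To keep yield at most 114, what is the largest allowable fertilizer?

fertilizer = 0

Substituting into the canopy equation gives canopy = 4*fertilizer + 28.
This gives yield = 11*fertilizer + 114.
Require 11*fertilizer + 114 ≤ 114, so fertilizer ≤ 0.
The largest integer in [-3, 9] satisfying this is 0.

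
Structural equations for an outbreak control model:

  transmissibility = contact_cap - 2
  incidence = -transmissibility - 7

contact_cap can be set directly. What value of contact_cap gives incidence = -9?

contact_cap = 4

Substituting into the incidence equation gives incidence = -contact_cap - 5.
Solve -contact_cap - 5 = -9: contact_cap = (-9 + 5) / -1 = 4.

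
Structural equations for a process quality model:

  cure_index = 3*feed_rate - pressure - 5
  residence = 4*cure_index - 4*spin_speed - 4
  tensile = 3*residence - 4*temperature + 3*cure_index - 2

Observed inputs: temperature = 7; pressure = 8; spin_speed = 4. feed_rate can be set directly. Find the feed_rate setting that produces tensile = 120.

feed_rate = 9

Substituting into the cure_index equation gives cure_index = 3*feed_rate - 13.
residence becomes 12*feed_rate - 72.
tensile becomes 45*feed_rate - 285.
Solve 45*feed_rate - 285 = 120: feed_rate = (120 + 285) / 45 = 9.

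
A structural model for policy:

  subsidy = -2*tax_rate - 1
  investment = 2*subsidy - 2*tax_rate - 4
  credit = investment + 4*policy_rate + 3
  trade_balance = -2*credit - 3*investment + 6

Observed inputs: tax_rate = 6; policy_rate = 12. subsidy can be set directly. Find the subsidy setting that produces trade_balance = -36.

Intervening on subsidy fixes its value directly, overriding its dependence on tax_rate.
Substituting into the investment equation gives investment = 2*subsidy - 16.
Substituting into the credit equation gives credit = 2*subsidy + 35.
Substituting into the trade_balance equation gives trade_balance = -10*subsidy - 16.
Solve -10*subsidy - 16 = -36: subsidy = (-36 + 16) / -10 = 2.

subsidy = 2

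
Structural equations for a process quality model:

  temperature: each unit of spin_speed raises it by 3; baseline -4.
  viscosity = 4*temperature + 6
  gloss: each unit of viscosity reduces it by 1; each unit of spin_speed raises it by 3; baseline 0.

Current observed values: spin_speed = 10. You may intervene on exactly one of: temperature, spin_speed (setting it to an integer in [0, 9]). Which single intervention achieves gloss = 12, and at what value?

set temperature = 3

Intervening on temperature: with other inputs at their observed values, gloss = -4*temperature + 24. Solving for 12 gives temperature = 3, within [0, 9].
Intervening on spin_speed: gloss = -9*spin_speed + 10. Reaching 12 requires spin_speed = -2/9, not an integer.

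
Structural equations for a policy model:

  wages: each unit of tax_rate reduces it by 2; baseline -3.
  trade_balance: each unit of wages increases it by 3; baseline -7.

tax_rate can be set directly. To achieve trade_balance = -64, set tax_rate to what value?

Substituting into the trade_balance equation gives trade_balance = -6*tax_rate - 16.
Solve -6*tax_rate - 16 = -64: tax_rate = (-64 + 16) / -6 = 8.

tax_rate = 8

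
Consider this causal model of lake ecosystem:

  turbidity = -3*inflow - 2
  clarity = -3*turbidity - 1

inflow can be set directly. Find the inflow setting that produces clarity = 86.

Substituting into the clarity equation gives clarity = 9*inflow + 5.
Solve 9*inflow + 5 = 86: inflow = (86 - 5) / 9 = 9.

inflow = 9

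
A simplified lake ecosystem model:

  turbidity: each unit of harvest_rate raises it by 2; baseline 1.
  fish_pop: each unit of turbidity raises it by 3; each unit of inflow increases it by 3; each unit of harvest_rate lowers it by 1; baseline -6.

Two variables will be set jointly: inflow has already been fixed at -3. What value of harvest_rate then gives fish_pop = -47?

With inflow held at -3:
Substituting into the fish_pop equation gives fish_pop = 5*harvest_rate - 12.
Solve 5*harvest_rate - 12 = -47: harvest_rate = (-47 + 12) / 5 = -7.

harvest_rate = -7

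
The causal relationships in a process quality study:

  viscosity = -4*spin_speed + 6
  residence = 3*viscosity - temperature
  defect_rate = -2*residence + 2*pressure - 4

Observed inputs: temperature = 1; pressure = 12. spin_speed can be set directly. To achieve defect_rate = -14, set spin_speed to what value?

Substituting into the residence equation gives residence = -12*spin_speed + 17.
Substituting into the defect_rate equation gives defect_rate = 24*spin_speed - 14.
Solve 24*spin_speed - 14 = -14: spin_speed = (-14 + 14) / 24 = 0.

spin_speed = 0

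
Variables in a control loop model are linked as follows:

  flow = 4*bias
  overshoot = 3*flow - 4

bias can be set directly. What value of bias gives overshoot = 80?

bias = 7

Substituting into the overshoot equation gives overshoot = 12*bias - 4.
Solve 12*bias - 4 = 80: bias = (80 + 4) / 12 = 7.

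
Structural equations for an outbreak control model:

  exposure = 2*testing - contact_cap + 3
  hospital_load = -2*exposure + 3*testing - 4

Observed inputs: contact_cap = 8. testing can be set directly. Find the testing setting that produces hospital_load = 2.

testing = 4

Substituting into the exposure equation gives exposure = 2*testing - 5.
This gives hospital_load = -testing + 6.
Solve -testing + 6 = 2: testing = (2 - 6) / -1 = 4.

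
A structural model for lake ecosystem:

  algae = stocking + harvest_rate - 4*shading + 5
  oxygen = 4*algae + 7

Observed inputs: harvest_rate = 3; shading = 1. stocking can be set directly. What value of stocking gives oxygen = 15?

Substituting into the algae equation gives algae = stocking + 4.
This gives oxygen = 4*stocking + 23.
Solve 4*stocking + 23 = 15: stocking = (15 - 23) / 4 = -2.

stocking = -2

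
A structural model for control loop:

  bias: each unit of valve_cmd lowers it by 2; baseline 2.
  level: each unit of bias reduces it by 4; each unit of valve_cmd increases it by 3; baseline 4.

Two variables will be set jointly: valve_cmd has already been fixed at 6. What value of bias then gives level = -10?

bias = 8

With valve_cmd held at 6:
Intervening on bias fixes its value directly, overriding its dependence on valve_cmd.
Substituting into the level equation gives level = -4*bias + 22.
Solve -4*bias + 22 = -10: bias = (-10 - 22) / -4 = 8.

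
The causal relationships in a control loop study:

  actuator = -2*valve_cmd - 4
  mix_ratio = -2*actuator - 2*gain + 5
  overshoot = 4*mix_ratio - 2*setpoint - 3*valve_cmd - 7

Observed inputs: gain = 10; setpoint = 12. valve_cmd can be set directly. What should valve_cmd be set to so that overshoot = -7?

valve_cmd = 4

Substituting into the mix_ratio equation gives mix_ratio = 4*valve_cmd - 7.
So overshoot = 13*valve_cmd - 59.
Solve 13*valve_cmd - 59 = -7: valve_cmd = (-7 + 59) / 13 = 4.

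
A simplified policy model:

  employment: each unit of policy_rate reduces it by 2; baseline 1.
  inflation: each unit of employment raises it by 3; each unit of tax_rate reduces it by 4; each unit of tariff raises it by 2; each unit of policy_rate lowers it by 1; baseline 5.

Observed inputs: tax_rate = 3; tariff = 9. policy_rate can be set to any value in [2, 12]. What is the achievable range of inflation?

Substituting into the inflation equation gives inflation = -7*policy_rate + 14.
Linear in policy_rate, so extremes are at the endpoints: policy_rate = 2 gives inflation = 0; policy_rate = 12 gives inflation = -70.

-70 to 0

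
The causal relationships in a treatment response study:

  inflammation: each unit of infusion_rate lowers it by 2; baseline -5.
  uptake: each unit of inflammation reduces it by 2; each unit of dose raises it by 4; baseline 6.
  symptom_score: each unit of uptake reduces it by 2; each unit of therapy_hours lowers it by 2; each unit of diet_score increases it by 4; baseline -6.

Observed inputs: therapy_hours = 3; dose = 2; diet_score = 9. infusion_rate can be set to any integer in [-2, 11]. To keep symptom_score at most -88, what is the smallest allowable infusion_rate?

infusion_rate = 8

Substituting into the uptake equation gives uptake = 4*infusion_rate + 24.
Substituting into the symptom_score equation gives symptom_score = -8*infusion_rate - 24.
Require -8*infusion_rate - 24 ≤ -88, so infusion_rate ≥ 8.
The smallest integer in [-2, 11] satisfying this is 8.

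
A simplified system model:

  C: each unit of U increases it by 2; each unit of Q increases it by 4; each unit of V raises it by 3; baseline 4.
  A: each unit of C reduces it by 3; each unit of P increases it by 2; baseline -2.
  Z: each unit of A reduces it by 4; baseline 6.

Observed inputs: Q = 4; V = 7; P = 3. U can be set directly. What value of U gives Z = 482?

U = 0

Substituting into the C equation gives C = 2*U + 41.
So A = -6*U - 119.
So Z = 24*U + 482.
Solve 24*U + 482 = 482: U = (482 - 482) / 24 = 0.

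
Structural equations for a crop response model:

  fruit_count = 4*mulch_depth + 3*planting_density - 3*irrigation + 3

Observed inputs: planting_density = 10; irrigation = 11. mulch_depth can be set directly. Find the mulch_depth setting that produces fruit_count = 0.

Substituting into the fruit_count equation gives fruit_count = 4*mulch_depth.
Solve 4*mulch_depth = 0: mulch_depth = 0 / 4 = 0.

mulch_depth = 0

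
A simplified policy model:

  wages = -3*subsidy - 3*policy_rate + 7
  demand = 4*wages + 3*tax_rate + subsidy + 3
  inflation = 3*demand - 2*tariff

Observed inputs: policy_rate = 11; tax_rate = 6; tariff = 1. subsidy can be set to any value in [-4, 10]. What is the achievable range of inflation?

-581 to -119

Substituting into the wages equation gives wages = -3*subsidy - 26.
Substituting into the demand equation gives demand = -11*subsidy - 83.
Substituting into the inflation equation gives inflation = -33*subsidy - 251.
Linear in subsidy, so extremes are at the endpoints: subsidy = -4 gives inflation = -119; subsidy = 10 gives inflation = -581.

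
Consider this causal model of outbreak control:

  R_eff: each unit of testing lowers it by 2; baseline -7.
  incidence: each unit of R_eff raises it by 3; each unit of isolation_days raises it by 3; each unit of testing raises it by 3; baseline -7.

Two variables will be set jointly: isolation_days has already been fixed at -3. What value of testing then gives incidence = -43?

testing = 2

With isolation_days held at -3:
Substituting into the incidence equation gives incidence = -3*testing - 37.
Solve -3*testing - 37 = -43: testing = (-43 + 37) / -3 = 2.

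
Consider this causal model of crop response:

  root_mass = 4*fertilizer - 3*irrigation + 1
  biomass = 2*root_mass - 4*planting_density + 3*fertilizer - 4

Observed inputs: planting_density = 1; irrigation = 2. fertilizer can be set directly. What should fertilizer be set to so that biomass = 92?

fertilizer = 10

Substituting into the root_mass equation gives root_mass = 4*fertilizer - 5.
Substituting into the biomass equation gives biomass = 11*fertilizer - 18.
Solve 11*fertilizer - 18 = 92: fertilizer = (92 + 18) / 11 = 10.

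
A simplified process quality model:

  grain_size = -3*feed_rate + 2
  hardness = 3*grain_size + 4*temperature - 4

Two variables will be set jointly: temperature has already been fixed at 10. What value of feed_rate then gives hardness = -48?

With temperature held at 10:
Substituting into the hardness equation gives hardness = -9*feed_rate + 42.
Solve -9*feed_rate + 42 = -48: feed_rate = (-48 - 42) / -9 = 10.

feed_rate = 10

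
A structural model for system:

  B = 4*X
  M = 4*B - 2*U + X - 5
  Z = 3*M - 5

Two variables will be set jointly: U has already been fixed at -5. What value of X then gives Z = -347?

X = -7

With U held at -5:
Substituting into the M equation gives M = 17*X + 5.
Z becomes 51*X + 10.
Solve 51*X + 10 = -347: X = (-347 - 10) / 51 = -7.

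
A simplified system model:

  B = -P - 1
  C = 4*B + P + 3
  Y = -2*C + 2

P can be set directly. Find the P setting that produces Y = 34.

Substituting into the C equation gives C = -3*P - 1.
This gives Y = 6*P + 4.
Solve 6*P + 4 = 34: P = (34 - 4) / 6 = 5.

P = 5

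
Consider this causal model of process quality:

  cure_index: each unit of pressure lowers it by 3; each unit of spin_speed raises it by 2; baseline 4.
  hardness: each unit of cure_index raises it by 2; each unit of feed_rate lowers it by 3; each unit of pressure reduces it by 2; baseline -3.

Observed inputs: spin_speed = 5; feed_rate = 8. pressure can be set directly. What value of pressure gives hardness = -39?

pressure = 5

Substituting into the cure_index equation gives cure_index = -3*pressure + 14.
So hardness = -8*pressure + 1.
Solve -8*pressure + 1 = -39: pressure = (-39 - 1) / -8 = 5.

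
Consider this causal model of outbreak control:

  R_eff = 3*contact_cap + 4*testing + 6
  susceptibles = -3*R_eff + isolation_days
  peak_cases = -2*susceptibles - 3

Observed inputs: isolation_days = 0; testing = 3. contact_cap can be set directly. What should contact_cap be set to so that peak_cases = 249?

Substituting into the R_eff equation gives R_eff = 3*contact_cap + 18.
So susceptibles = -9*contact_cap - 54.
So peak_cases = 18*contact_cap + 105.
Solve 18*contact_cap + 105 = 249: contact_cap = (249 - 105) / 18 = 8.

contact_cap = 8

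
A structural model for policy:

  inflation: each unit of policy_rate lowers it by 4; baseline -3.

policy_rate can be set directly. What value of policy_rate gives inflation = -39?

policy_rate = 9

Solve -4*policy_rate - 3 = -39: policy_rate = (-39 + 3) / -4 = 9.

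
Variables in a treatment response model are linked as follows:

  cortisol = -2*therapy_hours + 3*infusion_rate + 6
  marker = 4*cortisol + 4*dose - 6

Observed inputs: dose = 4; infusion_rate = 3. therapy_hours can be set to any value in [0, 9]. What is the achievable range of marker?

Substituting into the cortisol equation gives cortisol = -2*therapy_hours + 15.
marker becomes -8*therapy_hours + 70.
Linear in therapy_hours, so extremes are at the endpoints: therapy_hours = 0 gives marker = 70; therapy_hours = 9 gives marker = -2.

-2 to 70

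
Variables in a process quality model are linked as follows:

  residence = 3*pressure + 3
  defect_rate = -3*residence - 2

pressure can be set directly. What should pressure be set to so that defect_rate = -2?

pressure = -1

Substituting into the defect_rate equation gives defect_rate = -9*pressure - 11.
Solve -9*pressure - 11 = -2: pressure = (-2 + 11) / -9 = -1.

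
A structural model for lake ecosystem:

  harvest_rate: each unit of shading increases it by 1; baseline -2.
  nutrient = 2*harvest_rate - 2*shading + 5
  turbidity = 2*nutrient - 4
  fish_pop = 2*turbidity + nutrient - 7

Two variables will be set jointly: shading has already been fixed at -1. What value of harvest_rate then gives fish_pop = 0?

With shading held at -1:
Intervening on harvest_rate fixes its value directly, overriding its dependence on shading.
Substituting into the nutrient equation gives nutrient = 2*harvest_rate + 7.
Substituting into the turbidity equation gives turbidity = 4*harvest_rate + 10.
Substituting into the fish_pop equation gives fish_pop = 10*harvest_rate + 20.
Solve 10*harvest_rate + 20 = 0: harvest_rate = (0 - 20) / 10 = -2.

harvest_rate = -2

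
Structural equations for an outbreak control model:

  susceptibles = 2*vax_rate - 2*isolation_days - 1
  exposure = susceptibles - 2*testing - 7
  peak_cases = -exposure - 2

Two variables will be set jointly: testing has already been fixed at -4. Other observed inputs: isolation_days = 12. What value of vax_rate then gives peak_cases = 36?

With testing held at -4:
Substituting into the susceptibles equation gives susceptibles = 2*vax_rate - 25.
exposure becomes 2*vax_rate - 24.
So peak_cases = -2*vax_rate + 22.
Solve -2*vax_rate + 22 = 36: vax_rate = (36 - 22) / -2 = -7.

vax_rate = -7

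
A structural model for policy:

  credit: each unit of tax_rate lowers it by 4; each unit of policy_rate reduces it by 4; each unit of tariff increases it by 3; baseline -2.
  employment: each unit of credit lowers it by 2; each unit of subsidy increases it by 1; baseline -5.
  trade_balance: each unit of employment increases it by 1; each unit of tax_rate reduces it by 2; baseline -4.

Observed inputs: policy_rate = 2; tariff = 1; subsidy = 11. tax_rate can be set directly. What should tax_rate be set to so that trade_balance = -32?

Substituting into the credit equation gives credit = -4*tax_rate - 7.
So employment = 8*tax_rate + 20.
Substituting into the trade_balance equation gives trade_balance = 6*tax_rate + 16.
Solve 6*tax_rate + 16 = -32: tax_rate = (-32 - 16) / 6 = -8.

tax_rate = -8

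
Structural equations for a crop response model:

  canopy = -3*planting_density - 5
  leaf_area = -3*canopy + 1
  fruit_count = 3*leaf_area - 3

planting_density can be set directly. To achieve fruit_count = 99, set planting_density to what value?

planting_density = 2

Substituting into the leaf_area equation gives leaf_area = 9*planting_density + 16.
Substituting into the fruit_count equation gives fruit_count = 27*planting_density + 45.
Solve 27*planting_density + 45 = 99: planting_density = (99 - 45) / 27 = 2.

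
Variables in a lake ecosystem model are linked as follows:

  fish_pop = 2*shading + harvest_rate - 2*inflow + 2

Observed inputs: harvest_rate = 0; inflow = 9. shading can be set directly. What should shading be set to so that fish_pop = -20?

Substituting into the fish_pop equation gives fish_pop = 2*shading - 16.
Solve 2*shading - 16 = -20: shading = (-20 + 16) / 2 = -2.

shading = -2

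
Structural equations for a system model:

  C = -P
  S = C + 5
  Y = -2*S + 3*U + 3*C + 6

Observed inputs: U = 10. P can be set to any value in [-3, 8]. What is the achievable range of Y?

18 to 29

Substituting into the S equation gives S = -P + 5.
So Y = -P + 26.
Linear in P, so extremes are at the endpoints: P = -3 gives Y = 29; P = 8 gives Y = 18.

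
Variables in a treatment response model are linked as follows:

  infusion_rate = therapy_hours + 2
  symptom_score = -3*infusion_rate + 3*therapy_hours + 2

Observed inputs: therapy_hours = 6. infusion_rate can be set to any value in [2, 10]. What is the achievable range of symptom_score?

Intervening on infusion_rate fixes its value directly, overriding its dependence on therapy_hours.
Substituting into the symptom_score equation gives symptom_score = -3*infusion_rate + 20.
Linear in infusion_rate, so extremes are at the endpoints: infusion_rate = 2 gives symptom_score = 14; infusion_rate = 10 gives symptom_score = -10.

-10 to 14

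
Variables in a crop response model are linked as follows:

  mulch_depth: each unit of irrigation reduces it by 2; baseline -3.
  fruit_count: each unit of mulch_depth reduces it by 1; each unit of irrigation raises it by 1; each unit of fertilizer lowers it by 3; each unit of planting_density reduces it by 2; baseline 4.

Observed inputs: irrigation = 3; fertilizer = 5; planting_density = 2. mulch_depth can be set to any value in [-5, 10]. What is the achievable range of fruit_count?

Intervening on mulch_depth fixes its value directly, overriding its dependence on irrigation.
Substituting into the fruit_count equation gives fruit_count = -mulch_depth - 12.
Linear in mulch_depth, so extremes are at the endpoints: mulch_depth = -5 gives fruit_count = -7; mulch_depth = 10 gives fruit_count = -22.

-22 to -7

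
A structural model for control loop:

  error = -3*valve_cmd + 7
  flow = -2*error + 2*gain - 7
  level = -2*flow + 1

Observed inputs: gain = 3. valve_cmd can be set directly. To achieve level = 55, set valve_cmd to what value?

valve_cmd = -2

Substituting into the flow equation gives flow = 6*valve_cmd - 15.
So level = -12*valve_cmd + 31.
Solve -12*valve_cmd + 31 = 55: valve_cmd = (55 - 31) / -12 = -2.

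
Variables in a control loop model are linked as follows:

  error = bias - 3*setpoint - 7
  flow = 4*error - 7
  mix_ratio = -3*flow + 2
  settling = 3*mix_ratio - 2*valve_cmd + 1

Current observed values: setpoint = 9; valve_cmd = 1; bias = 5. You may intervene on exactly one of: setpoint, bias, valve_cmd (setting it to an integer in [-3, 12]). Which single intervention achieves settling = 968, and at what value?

Intervening on setpoint: settling = 108*setpoint + 140. Reaching 968 requires setpoint = 23/3, not an integer.
Intervening on bias: with other inputs at their observed values, settling = -36*bias + 1292. Solving for 968 gives bias = 9, within [-3, 12].
Intervening on valve_cmd: settling = -2*valve_cmd + 1114. Reaching 968 requires valve_cmd = 73, outside [-3, 12].

set bias = 9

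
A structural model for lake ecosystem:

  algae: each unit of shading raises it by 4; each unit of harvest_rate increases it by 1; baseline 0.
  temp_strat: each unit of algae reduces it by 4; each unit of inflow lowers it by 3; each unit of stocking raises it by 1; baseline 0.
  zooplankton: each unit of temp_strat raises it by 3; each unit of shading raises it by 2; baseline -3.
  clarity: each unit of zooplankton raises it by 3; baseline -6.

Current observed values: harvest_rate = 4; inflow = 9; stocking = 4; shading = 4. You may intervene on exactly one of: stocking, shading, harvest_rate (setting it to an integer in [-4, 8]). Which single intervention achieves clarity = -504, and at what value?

set shading = 1

Intervening on stocking: clarity = 9*stocking - 954. Reaching -504 requires stocking = 50, outside [-4, 8].
Intervening on shading: with other inputs at their observed values, clarity = -138*shading - 366. Solving for -504 gives shading = 1, within [-4, 8].
Intervening on harvest_rate: clarity = -36*harvest_rate - 774. Reaching -504 requires harvest_rate = -15/2, not an integer.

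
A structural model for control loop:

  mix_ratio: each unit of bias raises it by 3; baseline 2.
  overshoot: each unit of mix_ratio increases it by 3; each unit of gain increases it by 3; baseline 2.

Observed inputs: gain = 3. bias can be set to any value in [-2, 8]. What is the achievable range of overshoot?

-1 to 89

Substituting into the overshoot equation gives overshoot = 9*bias + 17.
Linear in bias, so extremes are at the endpoints: bias = -2 gives overshoot = -1; bias = 8 gives overshoot = 89.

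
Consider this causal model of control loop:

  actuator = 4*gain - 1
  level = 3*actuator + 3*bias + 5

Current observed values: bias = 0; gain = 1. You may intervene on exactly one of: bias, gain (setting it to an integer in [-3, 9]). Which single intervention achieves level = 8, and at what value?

Intervening on bias: with other inputs at their observed values, level = 3*bias + 14. Solving for 8 gives bias = -2, within [-3, 9].
Intervening on gain: level = 12*gain + 2. Reaching 8 requires gain = 1/2, not an integer.

set bias = -2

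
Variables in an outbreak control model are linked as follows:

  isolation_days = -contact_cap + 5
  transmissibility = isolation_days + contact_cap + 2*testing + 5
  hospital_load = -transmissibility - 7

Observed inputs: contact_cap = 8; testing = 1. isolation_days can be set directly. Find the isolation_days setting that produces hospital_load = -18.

isolation_days = -4

Intervening on isolation_days fixes its value directly, overriding its dependence on contact_cap.
Substituting into the transmissibility equation gives transmissibility = isolation_days + 15.
This gives hospital_load = -isolation_days - 22.
Solve -isolation_days - 22 = -18: isolation_days = (-18 + 22) / -1 = -4.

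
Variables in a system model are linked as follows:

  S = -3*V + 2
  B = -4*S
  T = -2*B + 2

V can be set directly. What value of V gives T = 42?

Substituting into the B equation gives B = 12*V - 8.
So T = -24*V + 18.
Solve -24*V + 18 = 42: V = (42 - 18) / -24 = -1.

V = -1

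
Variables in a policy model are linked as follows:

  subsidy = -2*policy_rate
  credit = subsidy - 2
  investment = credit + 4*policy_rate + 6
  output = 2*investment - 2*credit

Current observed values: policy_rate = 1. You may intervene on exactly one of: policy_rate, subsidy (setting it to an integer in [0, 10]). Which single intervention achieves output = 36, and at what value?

set policy_rate = 3

Intervening on policy_rate: with other inputs at their observed values, output = 8*policy_rate + 12. Solving for 36 gives policy_rate = 3, within [0, 10].
Intervening on subsidy: the paths from subsidy to output cancel (net effect zero), leaving output = 20; 36 is unreachable this way.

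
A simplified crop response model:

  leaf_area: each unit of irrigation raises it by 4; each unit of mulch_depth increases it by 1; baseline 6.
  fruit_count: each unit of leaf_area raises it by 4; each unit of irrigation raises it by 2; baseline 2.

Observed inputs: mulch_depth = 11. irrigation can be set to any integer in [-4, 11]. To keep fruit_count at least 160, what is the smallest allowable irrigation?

irrigation = 5

Substituting into the leaf_area equation gives leaf_area = 4*irrigation + 17.
fruit_count becomes 18*irrigation + 70.
Require 18*irrigation + 70 ≥ 160, so irrigation ≥ 5.
The smallest integer in [-4, 11] satisfying this is 5.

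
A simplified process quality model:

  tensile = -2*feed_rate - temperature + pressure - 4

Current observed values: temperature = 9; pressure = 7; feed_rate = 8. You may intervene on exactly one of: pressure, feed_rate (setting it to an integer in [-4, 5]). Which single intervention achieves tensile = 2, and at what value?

Intervening on pressure: tensile = pressure - 29. Reaching 2 requires pressure = 31, outside [-4, 5].
Intervening on feed_rate: with other inputs at their observed values, tensile = -2*feed_rate - 6. Solving for 2 gives feed_rate = -4, within [-4, 5].

set feed_rate = -4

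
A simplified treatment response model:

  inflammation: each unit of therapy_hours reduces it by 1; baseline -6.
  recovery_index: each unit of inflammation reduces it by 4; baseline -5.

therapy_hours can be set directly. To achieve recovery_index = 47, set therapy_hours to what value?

therapy_hours = 7

Substituting into the recovery_index equation gives recovery_index = 4*therapy_hours + 19.
Solve 4*therapy_hours + 19 = 47: therapy_hours = (47 - 19) / 4 = 7.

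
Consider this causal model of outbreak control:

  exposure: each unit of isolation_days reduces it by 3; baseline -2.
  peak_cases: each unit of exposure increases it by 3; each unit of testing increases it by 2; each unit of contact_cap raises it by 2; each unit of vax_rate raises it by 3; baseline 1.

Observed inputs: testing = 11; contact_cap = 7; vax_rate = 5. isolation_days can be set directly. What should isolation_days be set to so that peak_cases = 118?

isolation_days = -8

Substituting into the peak_cases equation gives peak_cases = -9*isolation_days + 46.
Solve -9*isolation_days + 46 = 118: isolation_days = (118 - 46) / -9 = -8.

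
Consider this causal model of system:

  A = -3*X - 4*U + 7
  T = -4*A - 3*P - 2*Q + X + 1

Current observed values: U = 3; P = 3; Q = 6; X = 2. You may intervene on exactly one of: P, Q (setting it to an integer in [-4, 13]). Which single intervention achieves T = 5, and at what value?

set P = 10

Intervening on P: with other inputs at their observed values, T = -3*P + 35. Solving for 5 gives P = 10, within [-4, 13].
Intervening on Q: T = -2*Q + 38. Reaching 5 requires Q = 33/2, not an integer.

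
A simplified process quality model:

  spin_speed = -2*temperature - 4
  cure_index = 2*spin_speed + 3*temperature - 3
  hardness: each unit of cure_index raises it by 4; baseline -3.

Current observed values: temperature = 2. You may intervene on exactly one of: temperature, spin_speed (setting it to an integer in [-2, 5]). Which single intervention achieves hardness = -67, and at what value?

set temperature = 5

Intervening on temperature: with other inputs at their observed values, hardness = -4*temperature - 47. Solving for -67 gives temperature = 5, within [-2, 5].
Intervening on spin_speed: hardness = 8*spin_speed + 9. Reaching -67 requires spin_speed = -19/2, not an integer.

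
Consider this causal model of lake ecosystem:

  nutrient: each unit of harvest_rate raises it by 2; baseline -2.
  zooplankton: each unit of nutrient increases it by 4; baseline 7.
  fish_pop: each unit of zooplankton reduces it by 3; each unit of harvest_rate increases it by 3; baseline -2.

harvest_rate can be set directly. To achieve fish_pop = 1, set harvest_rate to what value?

harvest_rate = 0

Substituting into the zooplankton equation gives zooplankton = 8*harvest_rate - 1.
Substituting into the fish_pop equation gives fish_pop = -21*harvest_rate + 1.
Solve -21*harvest_rate + 1 = 1: harvest_rate = (1 - 1) / -21 = 0.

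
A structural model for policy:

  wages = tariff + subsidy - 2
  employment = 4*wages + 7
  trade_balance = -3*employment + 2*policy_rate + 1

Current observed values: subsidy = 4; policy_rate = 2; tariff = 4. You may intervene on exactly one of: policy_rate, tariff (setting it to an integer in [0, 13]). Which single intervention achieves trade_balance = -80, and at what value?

set policy_rate = 6

Intervening on policy_rate: with other inputs at their observed values, trade_balance = 2*policy_rate - 92. Solving for -80 gives policy_rate = 6, within [0, 13].
Intervening on tariff: trade_balance = -12*tariff - 40. Reaching -80 requires tariff = 10/3, not an integer.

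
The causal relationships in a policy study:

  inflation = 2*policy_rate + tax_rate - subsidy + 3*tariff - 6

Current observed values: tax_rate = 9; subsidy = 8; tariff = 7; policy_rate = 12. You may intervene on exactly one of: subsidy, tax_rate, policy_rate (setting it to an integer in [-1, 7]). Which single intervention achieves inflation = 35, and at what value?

Intervening on subsidy: inflation = -subsidy + 48. Reaching 35 requires subsidy = 13, outside [-1, 7].
Intervening on tax_rate: with other inputs at their observed values, inflation = tax_rate + 31. Solving for 35 gives tax_rate = 4, within [-1, 7].
Intervening on policy_rate: inflation = 2*policy_rate + 16. Reaching 35 requires policy_rate = 19/2, not an integer.

set tax_rate = 4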